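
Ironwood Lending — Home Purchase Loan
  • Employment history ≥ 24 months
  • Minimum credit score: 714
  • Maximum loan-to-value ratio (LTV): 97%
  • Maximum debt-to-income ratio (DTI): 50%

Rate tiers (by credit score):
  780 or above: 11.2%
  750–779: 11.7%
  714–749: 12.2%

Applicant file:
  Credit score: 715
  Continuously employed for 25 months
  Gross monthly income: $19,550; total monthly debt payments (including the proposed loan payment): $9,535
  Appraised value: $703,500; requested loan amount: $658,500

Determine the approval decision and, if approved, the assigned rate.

Credit score 715 ≥ 714 (meets minimum)
Employment 25 ≥ 24 months
Debt-to-income = 9,535/19,550 = 48.8% — meets 50% limit
LTV = 658,500/703,500 = 93.6% ≤ 97%
All requirements met. Score 715 falls in the 714–749 tier → 12.2%.

Approved at 12.2%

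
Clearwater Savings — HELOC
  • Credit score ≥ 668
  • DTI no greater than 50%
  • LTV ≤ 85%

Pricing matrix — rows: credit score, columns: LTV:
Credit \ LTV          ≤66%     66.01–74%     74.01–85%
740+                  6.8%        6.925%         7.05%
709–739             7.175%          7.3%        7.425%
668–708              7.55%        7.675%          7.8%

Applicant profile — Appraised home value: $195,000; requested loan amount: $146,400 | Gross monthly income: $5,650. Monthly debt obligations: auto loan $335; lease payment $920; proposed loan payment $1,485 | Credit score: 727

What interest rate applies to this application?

Credit score 727 ≥ 668; Total monthly debts = (335 + 920 + 1,485) = 2,740. DTI = 2,740/5,650 = 48.5% ≤ 50%
LTV: 146,400 ÷ 195,000 = 75.1%, within 85% cap
Credit 727 → row 709–739; LTV 75.1% → column 74.01–85%. Grid cell → 7.425%.

7.425%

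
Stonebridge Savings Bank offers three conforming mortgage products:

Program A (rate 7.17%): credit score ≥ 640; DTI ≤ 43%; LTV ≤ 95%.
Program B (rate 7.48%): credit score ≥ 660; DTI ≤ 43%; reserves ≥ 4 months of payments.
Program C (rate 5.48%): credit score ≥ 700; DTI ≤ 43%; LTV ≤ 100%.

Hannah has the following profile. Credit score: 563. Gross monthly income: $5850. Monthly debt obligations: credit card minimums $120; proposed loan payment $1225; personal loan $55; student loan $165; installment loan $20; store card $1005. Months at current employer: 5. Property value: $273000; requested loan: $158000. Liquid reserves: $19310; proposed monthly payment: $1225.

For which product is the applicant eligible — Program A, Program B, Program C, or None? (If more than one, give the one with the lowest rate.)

None

Total debts = (120 + 1,225 + 55 + 165 + 20 + 1,005) = 2,590; DTI = 2,590/5,850 = 44.3%.
LTV = 158,000/273,000 = 57.9%.
Reserves = 19,310/1,225 = 15.8 months.
Program A: score 563 < 640; DTI 44.3% > 43%; LTV 57.9% ≤ 95% → does not qualify.
Program B: score 563 < 660; DTI 44.3% > 43%; reserves 15.8 ≥ 4 mo → does not qualify.
Program C: score 563 < 700; DTI 44.3% > 43%; LTV 57.9% ≤ 100% → does not qualify.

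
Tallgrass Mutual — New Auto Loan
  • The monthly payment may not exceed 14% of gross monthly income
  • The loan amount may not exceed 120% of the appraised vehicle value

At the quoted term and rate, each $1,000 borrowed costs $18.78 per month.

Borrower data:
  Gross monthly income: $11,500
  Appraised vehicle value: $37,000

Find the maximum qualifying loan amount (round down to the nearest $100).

Payment cap: 14% × $11,500 = $1,610/month.
At $18.78 per $1,000, that supports 1,610/18.78 × 1,000 ≈ $85,729 → $85,700.
LTV cap: 120% × $37,000 = $44,400 → $44,400.
Binding constraint: loan-to-value.

$44,400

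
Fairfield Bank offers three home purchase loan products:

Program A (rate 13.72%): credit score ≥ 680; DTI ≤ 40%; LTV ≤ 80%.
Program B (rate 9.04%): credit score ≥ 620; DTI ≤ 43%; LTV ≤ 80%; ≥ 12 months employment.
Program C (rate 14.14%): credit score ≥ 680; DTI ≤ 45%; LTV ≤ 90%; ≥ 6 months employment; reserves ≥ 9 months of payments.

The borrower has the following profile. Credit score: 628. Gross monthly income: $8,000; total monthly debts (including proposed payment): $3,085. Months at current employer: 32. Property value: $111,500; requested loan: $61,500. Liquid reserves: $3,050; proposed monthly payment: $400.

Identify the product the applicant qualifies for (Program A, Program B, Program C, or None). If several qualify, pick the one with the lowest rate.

Program B

DTI = 3,085/8,000 = 38.6%.
LTV = 61,500/111,500 = 55.2%.
Reserves = 3,050/400 = 7.6 months.
Program A: score 628 < 680; DTI 38.6% ≤ 40%; LTV 55.2% ≤ 80% → does not qualify.
Program B: score 628 ≥ 620; DTI 38.6% ≤ 43%; LTV 55.2% ≤ 80%; employment 32 ≥ 12 mo → qualifies.
Program C: score 628 < 680; DTI 38.6% ≤ 45%; LTV 55.2% ≤ 90%; employment 32 ≥ 6 mo; reserves 7.6 < 9 mo → does not qualify.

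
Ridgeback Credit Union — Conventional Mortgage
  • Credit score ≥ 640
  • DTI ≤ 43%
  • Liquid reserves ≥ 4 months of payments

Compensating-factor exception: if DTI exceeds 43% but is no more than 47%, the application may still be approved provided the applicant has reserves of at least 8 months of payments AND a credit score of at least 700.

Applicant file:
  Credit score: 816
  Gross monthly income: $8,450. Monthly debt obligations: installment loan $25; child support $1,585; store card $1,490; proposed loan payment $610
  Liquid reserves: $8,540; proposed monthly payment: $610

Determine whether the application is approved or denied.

Credit score 816 ≥ 640 (meets base)
Total debts = (25 + 1,585 + 1,490 + 610) = 3,710. DTI: 3,710 ÷ 8,450 = 43.9%, over the 43% base limit.
Liquid reserves cover 8,540/610 = 14.0 months — ≥ 4 required
43.9% falls in the override range (43%–47%), so the compensating-factor test applies.
Reserves 14.0 ≥ 8 months; credit score 816 ≥ 700.
Both compensating conditions met → exception applies.

Approved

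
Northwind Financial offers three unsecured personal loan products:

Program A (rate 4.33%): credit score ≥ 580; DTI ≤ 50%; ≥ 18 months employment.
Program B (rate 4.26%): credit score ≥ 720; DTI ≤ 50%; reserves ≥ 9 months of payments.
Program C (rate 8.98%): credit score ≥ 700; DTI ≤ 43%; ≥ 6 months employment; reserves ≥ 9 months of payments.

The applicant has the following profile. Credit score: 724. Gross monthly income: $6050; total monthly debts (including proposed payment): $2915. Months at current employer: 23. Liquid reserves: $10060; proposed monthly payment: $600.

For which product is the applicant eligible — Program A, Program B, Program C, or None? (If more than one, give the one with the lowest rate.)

DTI = 2,915/6,050 = 48.2%.
Reserves = 10,060/600 = 16.8 months.
Program A: score 724 ≥ 580; DTI 48.2% ≤ 50%; employment 23 ≥ 18 mo → qualifies.
Program B: score 724 ≥ 720; DTI 48.2% ≤ 50%; reserves 16.8 ≥ 9 mo → qualifies.
Program C: score 724 ≥ 700; DTI 48.2% > 43%; employment 23 ≥ 6 mo; reserves 16.8 ≥ 9 mo → does not qualify.
Qualifying: Program A, Program B. Lowest rate is 4.26% → Program B.

Program B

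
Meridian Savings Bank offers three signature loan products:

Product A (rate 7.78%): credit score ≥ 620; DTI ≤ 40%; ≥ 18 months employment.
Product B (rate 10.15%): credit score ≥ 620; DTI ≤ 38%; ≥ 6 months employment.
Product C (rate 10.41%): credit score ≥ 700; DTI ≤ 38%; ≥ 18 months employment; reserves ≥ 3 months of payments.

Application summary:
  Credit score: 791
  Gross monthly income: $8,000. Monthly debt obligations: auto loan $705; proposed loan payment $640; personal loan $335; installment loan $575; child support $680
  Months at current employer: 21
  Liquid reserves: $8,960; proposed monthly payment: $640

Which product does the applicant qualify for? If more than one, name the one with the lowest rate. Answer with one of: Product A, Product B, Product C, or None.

Total debts = (705 + 640 + 335 + 575 + 680) = 2,935; DTI = 2,935/8,000 = 36.7%.
Reserves = 8,960/640 = 14.0 months.
Product A: score 791 ≥ 620; DTI 36.7% ≤ 40%; employment 21 ≥ 18 mo → qualifies.
Product B: score 791 ≥ 620; DTI 36.7% ≤ 38%; employment 21 ≥ 6 mo → qualifies.
Product C: score 791 ≥ 700; DTI 36.7% ≤ 38%; employment 21 ≥ 18 mo; reserves 14.0 ≥ 3 mo → qualifies.
Qualifying: Product A, Product B, Product C. Lowest rate is 7.78% → Product A.

Product A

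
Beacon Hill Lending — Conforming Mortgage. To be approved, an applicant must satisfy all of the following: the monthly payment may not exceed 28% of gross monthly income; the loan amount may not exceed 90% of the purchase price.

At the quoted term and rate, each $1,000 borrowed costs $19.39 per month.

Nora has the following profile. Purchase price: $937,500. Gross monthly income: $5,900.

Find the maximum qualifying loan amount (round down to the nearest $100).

Payment cap: 28% × $5,900 = $1,652/month.
At $19.39 per $1,000, that supports 1,652/19.39 × 1,000 ≈ $85,198 → $85,100.
LTV cap: 90% × $937,500 = $843,750 → $843,700.
Binding constraint: payment-to-income.

$85,100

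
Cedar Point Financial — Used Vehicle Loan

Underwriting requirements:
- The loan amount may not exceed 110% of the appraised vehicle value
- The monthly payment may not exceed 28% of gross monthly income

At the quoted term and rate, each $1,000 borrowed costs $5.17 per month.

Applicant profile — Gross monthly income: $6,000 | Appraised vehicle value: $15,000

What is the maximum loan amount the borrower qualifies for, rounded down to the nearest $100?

$16,500

Payment cap: 28% × $6,000 = $1,680/month.
At $5.17 per $1,000, that supports 1,680/5.17 × 1,000 ≈ $324,951 → $324,900.
LTV cap: 110% × $15,000 = $16,500 → $16,500.
Binding constraint: loan-to-value.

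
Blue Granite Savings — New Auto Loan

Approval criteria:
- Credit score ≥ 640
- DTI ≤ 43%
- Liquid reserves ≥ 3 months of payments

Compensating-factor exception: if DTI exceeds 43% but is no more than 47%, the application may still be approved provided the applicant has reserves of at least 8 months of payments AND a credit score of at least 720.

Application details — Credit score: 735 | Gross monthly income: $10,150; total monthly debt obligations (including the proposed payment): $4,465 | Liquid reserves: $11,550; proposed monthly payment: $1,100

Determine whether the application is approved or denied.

Credit score 735 ≥ 640 (meets base)
DTI = 4,465/10,150 = 44% > 43% — standard DTI limit exceeded.
Reserves = 11,550/1,100 = 10.5 months ≥ 3
44% falls in the override range (43%–47%), so the compensating-factor test applies.
Override check — reserves: 10.5 mo (ok); score: 735 (ok).
Both override conditions satisfied; DTI exception granted.

Approved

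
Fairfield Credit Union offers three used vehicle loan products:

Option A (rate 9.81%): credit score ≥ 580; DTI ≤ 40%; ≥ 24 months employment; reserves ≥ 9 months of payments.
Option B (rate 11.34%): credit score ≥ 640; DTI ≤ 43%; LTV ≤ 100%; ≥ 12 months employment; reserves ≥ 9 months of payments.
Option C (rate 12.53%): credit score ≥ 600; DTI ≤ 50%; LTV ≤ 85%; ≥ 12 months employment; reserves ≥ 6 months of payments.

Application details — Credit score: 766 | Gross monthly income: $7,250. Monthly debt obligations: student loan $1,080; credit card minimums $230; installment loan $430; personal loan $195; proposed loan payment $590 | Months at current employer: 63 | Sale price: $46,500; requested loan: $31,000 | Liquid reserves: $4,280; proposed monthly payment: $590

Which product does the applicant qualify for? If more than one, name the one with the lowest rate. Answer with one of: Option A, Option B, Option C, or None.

Total debts = (1,080 + 230 + 430 + 195 + 590) = 2,525; DTI = 2,525/7,250 = 34.8%.
LTV = 31,000/46,500 = 66.7%.
Reserves = 4,280/590 = 7.3 months.
Option A: score 766 ≥ 580; DTI 34.8% ≤ 40%; employment 63 ≥ 24 mo; reserves 7.3 < 9 mo → does not qualify.
Option B: score 766 ≥ 640; DTI 34.8% ≤ 43%; LTV 66.7% ≤ 100%; employment 63 ≥ 12 mo; reserves 7.3 < 9 mo → does not qualify.
Option C: score 766 ≥ 600; DTI 34.8% ≤ 50%; LTV 66.7% ≤ 85%; employment 63 ≥ 12 mo; reserves 7.3 ≥ 6 mo → qualifies.

Option C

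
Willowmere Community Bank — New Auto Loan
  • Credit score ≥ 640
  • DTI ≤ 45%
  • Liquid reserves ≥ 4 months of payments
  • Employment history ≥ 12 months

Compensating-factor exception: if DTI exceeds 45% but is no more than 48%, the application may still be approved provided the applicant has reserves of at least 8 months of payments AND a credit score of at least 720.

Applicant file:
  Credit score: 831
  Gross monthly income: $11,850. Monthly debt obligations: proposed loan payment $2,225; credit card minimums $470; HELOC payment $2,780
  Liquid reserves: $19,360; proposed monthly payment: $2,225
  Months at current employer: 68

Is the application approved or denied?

Approved

Credit score 831 ≥ 640 (meets base)
Total debts = (2,225 + 470 + 2,780) = 5,475. DTI: 5,475 ÷ 11,850 = 46.2%, over the 45% base limit.
Reserves: 19,360 ÷ 2,225 = 8.7 months (meets 4-month minimum)
Employment 68 ≥ 12 months
DTI 46.2% is within the 45%–48% exception band; checking compensating factors.
Reserves 8.7 ≥ 8 months; credit score 831 ≥ 720.
Both override conditions satisfied; DTI exception granted.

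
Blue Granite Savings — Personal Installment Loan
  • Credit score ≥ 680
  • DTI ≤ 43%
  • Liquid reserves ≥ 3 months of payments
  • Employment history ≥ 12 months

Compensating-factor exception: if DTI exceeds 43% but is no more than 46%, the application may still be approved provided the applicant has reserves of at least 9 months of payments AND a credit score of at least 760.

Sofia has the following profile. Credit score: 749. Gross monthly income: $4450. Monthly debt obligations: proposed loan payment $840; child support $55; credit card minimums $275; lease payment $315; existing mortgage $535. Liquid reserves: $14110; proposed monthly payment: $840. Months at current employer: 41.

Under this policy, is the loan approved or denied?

Credit score 749 ≥ 680 (meets base)
Total debts = (840 + 55 + 275 + 315 + 535) = 2,020. DTI: 2,020 ÷ 4,450 = 45.4%, over the 43% base limit.
Liquid reserves cover 14,110/840 = 16.8 months — ≥ 3 required
Employment 41 ≥ 12 months
45.4% falls in the override range (43%–46%), so the compensating-factor test applies.
Reserves 16.8 ≥ 9 months; credit score 749 < 760.
Compensating-factor requirement not fully met.

Denied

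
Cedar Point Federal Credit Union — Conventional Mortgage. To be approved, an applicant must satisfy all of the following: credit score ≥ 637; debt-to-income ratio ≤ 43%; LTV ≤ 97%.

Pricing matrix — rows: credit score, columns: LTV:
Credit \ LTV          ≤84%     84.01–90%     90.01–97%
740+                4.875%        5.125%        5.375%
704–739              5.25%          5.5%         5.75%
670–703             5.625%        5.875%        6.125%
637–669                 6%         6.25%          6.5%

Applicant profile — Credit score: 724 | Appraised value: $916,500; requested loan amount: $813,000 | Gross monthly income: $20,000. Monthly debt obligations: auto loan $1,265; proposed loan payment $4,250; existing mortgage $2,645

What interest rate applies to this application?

5.5%

Credit score 724 ≥ 637; Total monthly debts = (1,265 + 4,250 + 2,645) = 8,160. Debt-to-income = 8,160/20,000 = 40.8% — meets 43% limit
LTV: 813,000 ÷ 916,500 = 88.7%, within 97% cap
Credit 724 → row 704–739; LTV 88.7% → column 84.01–90%. Grid cell → 5.5%.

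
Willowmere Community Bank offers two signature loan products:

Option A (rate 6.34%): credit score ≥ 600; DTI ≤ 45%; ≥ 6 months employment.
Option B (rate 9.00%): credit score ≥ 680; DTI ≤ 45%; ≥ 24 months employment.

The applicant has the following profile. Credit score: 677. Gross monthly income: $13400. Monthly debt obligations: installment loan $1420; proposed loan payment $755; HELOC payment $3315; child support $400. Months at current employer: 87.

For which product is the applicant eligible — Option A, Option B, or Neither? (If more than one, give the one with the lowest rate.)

Option A

Total debts = (1,420 + 755 + 3,315 + 400) = 5,890; DTI = 5,890/13,400 = 44%.
Option A: score 677 ≥ 600; DTI 44% ≤ 45%; employment 87 ≥ 6 mo → qualifies.
Option B: score 677 < 680; DTI 44% ≤ 45%; employment 87 ≥ 24 mo → does not qualify.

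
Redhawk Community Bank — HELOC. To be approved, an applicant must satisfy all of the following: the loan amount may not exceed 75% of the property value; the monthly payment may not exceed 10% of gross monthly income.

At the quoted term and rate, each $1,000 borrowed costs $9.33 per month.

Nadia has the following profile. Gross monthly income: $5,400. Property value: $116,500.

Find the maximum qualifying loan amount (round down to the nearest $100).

Payment cap: 10% × $5,400 = $540/month.
At $9.33 per $1,000, that supports 540/9.33 × 1,000 ≈ $57,877 → $57,800.
LTV cap: 75% × $116,500 = $87,375 → $87,300.
Binding constraint: payment-to-income.

$57,800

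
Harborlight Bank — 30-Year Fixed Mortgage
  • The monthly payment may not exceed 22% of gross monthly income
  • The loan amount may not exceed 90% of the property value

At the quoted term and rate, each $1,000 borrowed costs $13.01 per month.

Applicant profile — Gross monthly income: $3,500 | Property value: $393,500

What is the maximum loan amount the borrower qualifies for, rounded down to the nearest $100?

Payment cap: 22% × $3,500 = $770/month.
At $13.01 per $1,000, that supports 770/13.01 × 1,000 ≈ $59,185 → $59,100.
LTV cap: 90% × $393,500 = $354,150 → $354,100.
Binding constraint: payment-to-income.

$59,100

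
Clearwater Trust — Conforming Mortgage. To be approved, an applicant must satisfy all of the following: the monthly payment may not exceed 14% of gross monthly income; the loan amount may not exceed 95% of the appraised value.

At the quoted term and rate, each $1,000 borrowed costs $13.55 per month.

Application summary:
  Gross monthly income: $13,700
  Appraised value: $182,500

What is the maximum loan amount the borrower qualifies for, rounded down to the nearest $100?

Payment cap: 14% × $13,700 = $1,918/month.
At $13.55 per $1,000, that supports 1,918/13.55 × 1,000 ≈ $141,549 → $141,500.
LTV cap: 95% × $182,500 = $173,375 → $173,300.
Binding constraint: payment-to-income.

$141,500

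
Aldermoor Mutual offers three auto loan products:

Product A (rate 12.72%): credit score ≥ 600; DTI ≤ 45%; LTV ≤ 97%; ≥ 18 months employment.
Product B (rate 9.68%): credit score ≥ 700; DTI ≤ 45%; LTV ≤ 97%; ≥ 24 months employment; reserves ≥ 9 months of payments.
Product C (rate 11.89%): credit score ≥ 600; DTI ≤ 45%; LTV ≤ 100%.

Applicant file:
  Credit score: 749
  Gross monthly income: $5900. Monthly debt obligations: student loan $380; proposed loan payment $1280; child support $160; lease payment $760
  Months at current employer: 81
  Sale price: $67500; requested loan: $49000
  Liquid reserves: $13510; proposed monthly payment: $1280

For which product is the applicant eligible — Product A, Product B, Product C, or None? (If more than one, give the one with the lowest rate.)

Product B

Total debts = (380 + 1,280 + 160 + 760) = 2,580; DTI = 2,580/5,900 = 43.7%.
LTV = 49,000/67,500 = 72.6%.
Reserves = 13,510/1,280 = 10.6 months.
Product A: score 749 ≥ 600; DTI 43.7% ≤ 45%; LTV 72.6% ≤ 97%; employment 81 ≥ 18 mo → qualifies.
Product B: score 749 ≥ 700; DTI 43.7% ≤ 45%; LTV 72.6% ≤ 97%; employment 81 ≥ 24 mo; reserves 10.6 ≥ 9 mo → qualifies.
Product C: score 749 ≥ 600; DTI 43.7% ≤ 45%; LTV 72.6% ≤ 100% → qualifies.
Qualifying: Product A, Product B, Product C. Lowest rate is 9.68% → Product B.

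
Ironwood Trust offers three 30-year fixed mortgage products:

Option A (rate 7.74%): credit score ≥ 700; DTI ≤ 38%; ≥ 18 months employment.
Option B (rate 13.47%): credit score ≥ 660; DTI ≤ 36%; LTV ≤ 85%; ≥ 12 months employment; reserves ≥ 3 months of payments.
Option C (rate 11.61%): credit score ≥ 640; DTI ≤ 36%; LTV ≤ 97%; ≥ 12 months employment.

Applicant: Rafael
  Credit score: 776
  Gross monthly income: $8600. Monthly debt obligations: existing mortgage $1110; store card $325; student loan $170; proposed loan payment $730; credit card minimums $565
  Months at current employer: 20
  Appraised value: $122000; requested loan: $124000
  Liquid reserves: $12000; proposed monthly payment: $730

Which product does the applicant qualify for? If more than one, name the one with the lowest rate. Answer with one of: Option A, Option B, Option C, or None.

Option A

Total debts = (1,110 + 325 + 170 + 730 + 565) = 2,900; DTI = 2,900/8,600 = 33.7%.
LTV = 124,000/122,000 = 101.6%.
Reserves = 12,000/730 = 16.4 months.
Option A: score 776 ≥ 700; DTI 33.7% ≤ 38%; employment 20 ≥ 18 mo → qualifies.
Option B: score 776 ≥ 660; DTI 33.7% ≤ 36%; LTV 101.6% > 85%; employment 20 ≥ 12 mo; reserves 16.4 ≥ 3 mo → does not qualify.
Option C: score 776 ≥ 640; DTI 33.7% ≤ 36%; LTV 101.6% > 97%; employment 20 ≥ 12 mo → does not qualify.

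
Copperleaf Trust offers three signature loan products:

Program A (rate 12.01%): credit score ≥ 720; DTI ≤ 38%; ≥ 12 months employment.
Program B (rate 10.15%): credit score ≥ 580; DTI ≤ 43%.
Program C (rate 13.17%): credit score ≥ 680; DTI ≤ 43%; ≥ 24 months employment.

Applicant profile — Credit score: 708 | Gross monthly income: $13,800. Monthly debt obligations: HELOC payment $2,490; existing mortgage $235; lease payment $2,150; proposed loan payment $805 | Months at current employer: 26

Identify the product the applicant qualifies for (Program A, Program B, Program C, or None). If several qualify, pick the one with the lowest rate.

Total debts = (2,490 + 235 + 2,150 + 805) = 5,680; DTI = 5,680/13,800 = 41.2%.
Program A: score 708 < 720; DTI 41.2% > 38%; employment 26 ≥ 12 mo → does not qualify.
Program B: score 708 ≥ 580; DTI 41.2% ≤ 43% → qualifies.
Program C: score 708 ≥ 680; DTI 41.2% ≤ 43%; employment 26 ≥ 24 mo → qualifies.
Qualifying: Program B, Program C. Lowest rate is 10.15% → Program B.

Program B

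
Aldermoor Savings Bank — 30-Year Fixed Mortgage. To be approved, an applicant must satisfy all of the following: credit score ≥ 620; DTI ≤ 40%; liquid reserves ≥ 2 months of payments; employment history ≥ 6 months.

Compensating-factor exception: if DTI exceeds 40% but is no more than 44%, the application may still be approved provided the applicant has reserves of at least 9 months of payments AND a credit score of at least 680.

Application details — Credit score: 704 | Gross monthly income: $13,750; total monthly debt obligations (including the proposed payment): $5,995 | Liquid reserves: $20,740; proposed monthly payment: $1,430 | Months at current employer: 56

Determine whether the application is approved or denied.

Credit score 704 ≥ 620 (meets base)
DTI = 5,995/13,750 = 43.6% > 40% — standard DTI limit exceeded.
Reserves = 20,740/1,430 = 14.5 months ≥ 2
Employment 56 ≥ 6 months
43.6% falls in the override range (40%–44%), so the compensating-factor test applies.
Reserves 14.5 ≥ 9 months; credit score 704 ≥ 680.
Both override conditions satisfied; DTI exception granted.

Approved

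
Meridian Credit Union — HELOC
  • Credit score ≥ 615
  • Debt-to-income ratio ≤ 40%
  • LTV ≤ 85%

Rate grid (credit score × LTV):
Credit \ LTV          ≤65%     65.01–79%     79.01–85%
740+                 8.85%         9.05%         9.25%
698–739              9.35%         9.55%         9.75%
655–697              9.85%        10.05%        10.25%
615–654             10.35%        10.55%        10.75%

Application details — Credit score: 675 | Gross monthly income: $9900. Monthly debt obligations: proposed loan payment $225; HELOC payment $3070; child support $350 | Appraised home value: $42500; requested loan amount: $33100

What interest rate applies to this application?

10.05%

Credit score 675 ≥ 615; Total monthly debts = (225 + 3,070 + 350) = 3,645. Debt-to-income = 3,645/9,900 = 36.8% — meets 40% limit
LTV: 33,100 ÷ 42,500 = 77.9%, within 85% cap
Score 675 is in the 655–697 band; LTV 77.9% is in the 65.01–79% band → 10.05%.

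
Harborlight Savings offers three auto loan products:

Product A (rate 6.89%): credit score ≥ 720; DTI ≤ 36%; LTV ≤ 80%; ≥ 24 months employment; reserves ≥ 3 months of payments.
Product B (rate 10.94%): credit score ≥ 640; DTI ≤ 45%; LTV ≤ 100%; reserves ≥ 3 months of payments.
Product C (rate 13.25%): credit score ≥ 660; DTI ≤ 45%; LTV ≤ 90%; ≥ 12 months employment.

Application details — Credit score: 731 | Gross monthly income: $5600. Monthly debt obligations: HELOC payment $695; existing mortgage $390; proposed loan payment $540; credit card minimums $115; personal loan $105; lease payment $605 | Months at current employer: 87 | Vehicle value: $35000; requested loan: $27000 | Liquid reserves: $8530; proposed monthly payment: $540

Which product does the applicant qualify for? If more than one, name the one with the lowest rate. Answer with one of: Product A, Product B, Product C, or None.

Total debts = (695 + 390 + 540 + 115 + 105 + 605) = 2,450; DTI = 2,450/5,600 = 43.8%.
LTV = 27,000/35,000 = 77.1%.
Reserves = 8,530/540 = 15.8 months.
Product A: score 731 ≥ 720; DTI 43.8% > 36%; LTV 77.1% ≤ 80%; employment 87 ≥ 24 mo; reserves 15.8 ≥ 3 mo → does not qualify.
Product B: score 731 ≥ 640; DTI 43.8% ≤ 45%; LTV 77.1% ≤ 100%; reserves 15.8 ≥ 3 mo → qualifies.
Product C: score 731 ≥ 660; DTI 43.8% ≤ 45%; LTV 77.1% ≤ 90%; employment 87 ≥ 12 mo → qualifies.
Qualifying: Product B, Product C. Lowest rate is 10.94% → Product B.

Product B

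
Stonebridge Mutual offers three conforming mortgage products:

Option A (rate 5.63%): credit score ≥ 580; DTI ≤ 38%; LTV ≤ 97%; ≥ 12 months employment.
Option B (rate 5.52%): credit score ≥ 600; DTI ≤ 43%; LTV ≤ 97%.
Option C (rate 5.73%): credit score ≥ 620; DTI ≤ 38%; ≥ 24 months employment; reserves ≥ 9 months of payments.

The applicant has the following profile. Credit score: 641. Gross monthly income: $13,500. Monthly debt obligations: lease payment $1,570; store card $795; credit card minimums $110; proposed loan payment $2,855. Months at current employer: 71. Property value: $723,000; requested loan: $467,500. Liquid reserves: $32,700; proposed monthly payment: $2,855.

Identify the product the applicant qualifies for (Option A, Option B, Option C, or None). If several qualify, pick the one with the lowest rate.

Total debts = (1,570 + 795 + 110 + 2,855) = 5,330; DTI = 5,330/13,500 = 39.5%.
LTV = 467,500/723,000 = 64.7%.
Reserves = 32,700/2,855 = 11.5 months.
Option A: score 641 ≥ 580; DTI 39.5% > 38%; LTV 64.7% ≤ 97%; employment 71 ≥ 12 mo → does not qualify.
Option B: score 641 ≥ 600; DTI 39.5% ≤ 43%; LTV 64.7% ≤ 97% → qualifies.
Option C: score 641 ≥ 620; DTI 39.5% > 38%; employment 71 ≥ 24 mo; reserves 11.5 ≥ 9 mo → does not qualify.

Option B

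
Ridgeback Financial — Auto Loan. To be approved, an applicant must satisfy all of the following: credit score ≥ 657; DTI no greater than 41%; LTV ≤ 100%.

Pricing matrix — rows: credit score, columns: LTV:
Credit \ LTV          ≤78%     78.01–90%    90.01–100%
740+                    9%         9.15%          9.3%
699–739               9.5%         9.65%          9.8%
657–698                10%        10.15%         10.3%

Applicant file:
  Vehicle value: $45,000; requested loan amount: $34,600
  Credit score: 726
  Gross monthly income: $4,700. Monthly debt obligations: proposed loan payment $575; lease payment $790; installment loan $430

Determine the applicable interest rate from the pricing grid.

9.5%

Credit score 726 ≥ 657; Total monthly debts = (575 + 790 + 430) = 1,795. DTI = 1,795/4,700 = 38.2% ≤ 41%
LTV: 34,600 ÷ 45,000 = 76.9%, within 100% cap
Row: 726 falls in 699–739. Column: 76.9% falls in ≤78%. Rate = 9.5%.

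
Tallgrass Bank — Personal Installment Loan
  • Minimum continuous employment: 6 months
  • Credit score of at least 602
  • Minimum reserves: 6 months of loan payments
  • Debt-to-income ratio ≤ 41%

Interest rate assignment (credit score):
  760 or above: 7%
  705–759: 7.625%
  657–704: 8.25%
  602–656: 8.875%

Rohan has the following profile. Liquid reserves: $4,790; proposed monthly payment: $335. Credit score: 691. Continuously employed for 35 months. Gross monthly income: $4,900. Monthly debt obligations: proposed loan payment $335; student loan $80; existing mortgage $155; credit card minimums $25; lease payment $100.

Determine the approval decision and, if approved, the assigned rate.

Credit score 691 ≥ 602 (meets minimum)
Employment 35 ≥ 6 months
Total monthly debts = (335 + 80 + 155 + 25 + 100) = 695. Debt-to-income = 695/4,900 = 14.2% — meets 41% limit
Reserves = 4,790/335 = 14.3 months ≥ 6
All requirements met. Score 691 falls in the 657–704 tier → 8.25%.

Approved at 8.25%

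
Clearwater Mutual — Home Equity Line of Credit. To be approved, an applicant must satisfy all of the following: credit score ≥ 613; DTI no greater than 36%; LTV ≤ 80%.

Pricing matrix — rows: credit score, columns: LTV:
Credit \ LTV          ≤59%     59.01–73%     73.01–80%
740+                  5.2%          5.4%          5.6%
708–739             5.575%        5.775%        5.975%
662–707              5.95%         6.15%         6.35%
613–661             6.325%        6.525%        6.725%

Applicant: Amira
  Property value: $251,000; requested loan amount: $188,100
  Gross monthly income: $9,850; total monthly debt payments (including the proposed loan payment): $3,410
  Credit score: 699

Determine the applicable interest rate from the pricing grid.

6.35%

Credit score 699 ≥ 613; DTI: 3,410 ÷ 9,850 = 34.6%, within the 36% cap
LTV: 188,100 ÷ 251,000 = 74.9%, within 80% cap
Row: 699 falls in 662–707. Column: 74.9% falls in 73.01–80%. Rate = 6.35%.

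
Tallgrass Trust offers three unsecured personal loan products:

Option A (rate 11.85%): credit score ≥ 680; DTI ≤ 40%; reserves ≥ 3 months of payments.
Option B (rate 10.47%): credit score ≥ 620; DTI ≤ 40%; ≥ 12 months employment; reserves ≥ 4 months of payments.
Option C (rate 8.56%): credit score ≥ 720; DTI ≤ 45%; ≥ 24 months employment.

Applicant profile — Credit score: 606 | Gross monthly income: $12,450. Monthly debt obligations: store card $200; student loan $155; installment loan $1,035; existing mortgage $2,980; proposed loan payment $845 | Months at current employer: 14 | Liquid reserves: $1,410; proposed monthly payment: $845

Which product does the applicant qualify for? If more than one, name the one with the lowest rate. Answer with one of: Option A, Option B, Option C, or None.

None

Total debts = (200 + 155 + 1,035 + 2,980 + 845) = 5,215; DTI = 5,215/12,450 = 41.9%.
Reserves = 1,410/845 = 1.7 months.
Option A: score 606 < 680; DTI 41.9% > 40%; reserves 1.7 < 3 mo → does not qualify.
Option B: score 606 < 620; DTI 41.9% > 40%; employment 14 ≥ 12 mo; reserves 1.7 < 4 mo → does not qualify.
Option C: score 606 < 720; DTI 41.9% ≤ 45%; employment 14 < 24 mo → does not qualify.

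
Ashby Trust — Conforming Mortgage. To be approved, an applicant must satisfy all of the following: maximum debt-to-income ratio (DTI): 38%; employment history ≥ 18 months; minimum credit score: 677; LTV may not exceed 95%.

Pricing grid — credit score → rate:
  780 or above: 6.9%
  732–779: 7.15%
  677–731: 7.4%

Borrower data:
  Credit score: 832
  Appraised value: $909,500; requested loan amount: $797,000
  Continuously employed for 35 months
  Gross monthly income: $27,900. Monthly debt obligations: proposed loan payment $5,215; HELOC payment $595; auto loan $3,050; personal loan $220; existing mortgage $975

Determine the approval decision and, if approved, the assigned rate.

Approved at 6.9%

Credit score 832 ≥ 677 (meets minimum)
Loan-to-value = 797,000/909,500 = 87.6% — pass (95% max)
Employment 35 ≥ 18 months
Total monthly debts = (5,215 + 595 + 3,050 + 220 + 975) = 10,055. Debt-to-income = 10,055/27,900 = 36% — meets 38% limit
All requirements met. Score 832 falls in the 780 or above tier → 6.9%.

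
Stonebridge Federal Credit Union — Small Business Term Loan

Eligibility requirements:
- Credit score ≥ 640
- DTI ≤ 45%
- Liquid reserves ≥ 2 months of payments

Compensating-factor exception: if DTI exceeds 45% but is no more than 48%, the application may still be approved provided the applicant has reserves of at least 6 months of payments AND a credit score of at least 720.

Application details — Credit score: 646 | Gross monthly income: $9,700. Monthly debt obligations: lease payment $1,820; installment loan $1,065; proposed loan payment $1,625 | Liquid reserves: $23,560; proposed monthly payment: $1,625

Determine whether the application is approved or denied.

Denied

Credit score 646 ≥ 640 (meets base)
Total debts = (1,820 + 1,065 + 1,625) = 4,510. DTI = 4,510/9,700 = 46.5% > 45% — standard DTI limit exceeded.
Liquid reserves cover 23,560/1,625 = 14.5 months — ≥ 2 required
46.5% falls in the override range (45%–48%), so the compensating-factor test applies.
Reserves 14.5 ≥ 6 months; credit score 646 < 720.
Compensating-factor requirement not fully met.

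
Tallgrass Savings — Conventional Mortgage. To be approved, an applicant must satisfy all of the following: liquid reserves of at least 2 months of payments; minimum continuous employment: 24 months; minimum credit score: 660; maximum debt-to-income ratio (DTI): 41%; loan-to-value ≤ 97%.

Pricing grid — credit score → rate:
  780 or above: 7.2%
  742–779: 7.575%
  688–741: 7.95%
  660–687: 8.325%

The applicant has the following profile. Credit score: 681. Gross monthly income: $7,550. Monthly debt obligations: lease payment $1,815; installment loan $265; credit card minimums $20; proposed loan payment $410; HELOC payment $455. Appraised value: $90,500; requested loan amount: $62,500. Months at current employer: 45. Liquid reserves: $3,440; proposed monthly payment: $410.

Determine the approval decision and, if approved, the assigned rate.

Approved at 8.325%

Credit score 681 ≥ 660 (meets minimum)
Total monthly debts = (1,815 + 265 + 20 + 410 + 455) = 2,965. DTI = 2,965/7,550 = 39.3% ≤ 41%
Loan-to-value = 62,500/90,500 = 69.1% — pass (97% max)
Employment 45 ≥ 24 months
Liquid reserves cover 3,440/410 = 8.4 months — ≥ 2 required
All requirements met. Score 681 falls in the 660–687 tier → 8.325%.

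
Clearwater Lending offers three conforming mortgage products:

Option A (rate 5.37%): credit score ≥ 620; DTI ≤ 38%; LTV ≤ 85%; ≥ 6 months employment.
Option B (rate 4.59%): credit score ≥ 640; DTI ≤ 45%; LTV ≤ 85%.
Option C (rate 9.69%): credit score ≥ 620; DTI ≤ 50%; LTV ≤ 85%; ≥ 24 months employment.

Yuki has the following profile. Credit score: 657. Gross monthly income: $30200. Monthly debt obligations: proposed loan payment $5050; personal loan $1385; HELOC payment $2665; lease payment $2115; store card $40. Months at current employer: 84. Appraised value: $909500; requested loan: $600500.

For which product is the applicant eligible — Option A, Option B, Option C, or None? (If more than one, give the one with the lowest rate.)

Total debts = (5,050 + 1,385 + 2,665 + 2,115 + 40) = 11,255; DTI = 11,255/30,200 = 37.3%.
LTV = 600,500/909,500 = 66%.
Option A: score 657 ≥ 620; DTI 37.3% ≤ 38%; LTV 66% ≤ 85%; employment 84 ≥ 6 mo → qualifies.
Option B: score 657 ≥ 640; DTI 37.3% ≤ 45%; LTV 66% ≤ 85% → qualifies.
Option C: score 657 ≥ 620; DTI 37.3% ≤ 50%; LTV 66% ≤ 85%; employment 84 ≥ 24 mo → qualifies.
Qualifying: Option A, Option B, Option C. Lowest rate is 4.59% → Option B.

Option B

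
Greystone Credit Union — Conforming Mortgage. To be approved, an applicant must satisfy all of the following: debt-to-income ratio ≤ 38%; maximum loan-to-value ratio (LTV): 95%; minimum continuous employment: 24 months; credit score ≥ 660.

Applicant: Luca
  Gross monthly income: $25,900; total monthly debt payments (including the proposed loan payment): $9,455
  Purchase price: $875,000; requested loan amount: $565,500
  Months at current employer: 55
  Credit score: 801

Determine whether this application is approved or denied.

Approved

DTI = 9,455/25,900 = 36.5% ≤ 38%
LTV: 565,500 ÷ 875,000 = 64.6%, within 95% cap
Employment 55 ≥ 24 months
Credit score 801 ≥ 660 (meets)
All criteria satisfied.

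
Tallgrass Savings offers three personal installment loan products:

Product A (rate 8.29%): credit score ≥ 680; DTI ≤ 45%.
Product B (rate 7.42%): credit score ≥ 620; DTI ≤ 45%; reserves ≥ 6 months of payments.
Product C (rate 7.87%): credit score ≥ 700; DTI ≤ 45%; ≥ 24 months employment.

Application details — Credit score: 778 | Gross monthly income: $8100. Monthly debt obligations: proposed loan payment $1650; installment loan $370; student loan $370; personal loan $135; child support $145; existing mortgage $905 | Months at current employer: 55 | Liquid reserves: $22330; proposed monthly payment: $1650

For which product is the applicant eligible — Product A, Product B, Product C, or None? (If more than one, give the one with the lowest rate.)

Product B

Total debts = (1,650 + 370 + 370 + 135 + 145 + 905) = 3,575; DTI = 3,575/8,100 = 44.1%.
Reserves = 22,330/1,650 = 13.5 months.
Product A: score 778 ≥ 680; DTI 44.1% ≤ 45% → qualifies.
Product B: score 778 ≥ 620; DTI 44.1% ≤ 45%; reserves 13.5 ≥ 6 mo → qualifies.
Product C: score 778 ≥ 700; DTI 44.1% ≤ 45%; employment 55 ≥ 24 mo → qualifies.
Qualifying: Product A, Product B, Product C. Lowest rate is 7.42% → Product B.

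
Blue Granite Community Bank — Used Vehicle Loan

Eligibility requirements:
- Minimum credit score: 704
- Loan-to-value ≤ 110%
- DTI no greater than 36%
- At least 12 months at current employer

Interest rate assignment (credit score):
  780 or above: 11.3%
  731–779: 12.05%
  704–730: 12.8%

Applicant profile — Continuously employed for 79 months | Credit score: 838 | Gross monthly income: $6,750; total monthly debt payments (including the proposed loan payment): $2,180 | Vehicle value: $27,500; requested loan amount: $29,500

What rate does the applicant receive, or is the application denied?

Credit score 838 ≥ 704 (meets minimum)
LTV = 29,500/27,500 = 107.3% ≤ 110%
Debt-to-income = 2,180/6,750 = 32.3% — meets 36% limit
Employment 79 ≥ 12 months
All requirements met. Score 838 falls in the 780 or above tier → 11.3%.

Approved at 11.3%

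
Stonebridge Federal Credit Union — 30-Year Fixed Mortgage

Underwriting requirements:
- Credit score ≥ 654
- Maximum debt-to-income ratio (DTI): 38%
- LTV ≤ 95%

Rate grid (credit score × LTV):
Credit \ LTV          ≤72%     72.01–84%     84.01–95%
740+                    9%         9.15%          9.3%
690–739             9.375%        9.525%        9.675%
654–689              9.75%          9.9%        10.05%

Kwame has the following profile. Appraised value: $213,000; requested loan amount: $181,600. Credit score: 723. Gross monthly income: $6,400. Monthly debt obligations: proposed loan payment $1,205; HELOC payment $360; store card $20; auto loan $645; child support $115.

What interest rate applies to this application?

9.675%

Credit score 723 ≥ 654; Total monthly debts = (1,205 + 360 + 20 + 645 + 115) = 2,345. DTI = 2,345/6,400 = 36.6% ≤ 38%
Loan-to-value = 181,600/213,000 = 85.3% — pass (95% max)
Credit 723 → row 690–739; LTV 85.3% → column 84.01–95%. Grid cell → 9.675%.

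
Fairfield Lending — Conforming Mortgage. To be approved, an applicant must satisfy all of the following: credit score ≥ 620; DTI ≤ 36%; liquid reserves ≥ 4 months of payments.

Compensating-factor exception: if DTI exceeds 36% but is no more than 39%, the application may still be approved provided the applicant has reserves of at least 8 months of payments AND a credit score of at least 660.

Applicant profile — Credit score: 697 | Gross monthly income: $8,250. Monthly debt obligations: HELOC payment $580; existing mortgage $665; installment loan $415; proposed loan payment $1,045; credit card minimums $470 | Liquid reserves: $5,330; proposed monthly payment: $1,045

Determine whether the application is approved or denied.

Denied

Credit score 697 ≥ 620 (meets base)
Total debts = (580 + 665 + 415 + 1,045 + 470) = 3,175. DTI: 3,175 ÷ 8,250 = 38.5%, over the 36% base limit.
Reserves: 5,330 ÷ 1,045 = 5.1 months (meets 4-month minimum)
DTI 38.5% is within the 36%–39% exception band; checking compensating factors.
Override check — reserves: 5.1 mo (short of 8); score: 697 (ok).
Override conditions not both satisfied; exception does not apply.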